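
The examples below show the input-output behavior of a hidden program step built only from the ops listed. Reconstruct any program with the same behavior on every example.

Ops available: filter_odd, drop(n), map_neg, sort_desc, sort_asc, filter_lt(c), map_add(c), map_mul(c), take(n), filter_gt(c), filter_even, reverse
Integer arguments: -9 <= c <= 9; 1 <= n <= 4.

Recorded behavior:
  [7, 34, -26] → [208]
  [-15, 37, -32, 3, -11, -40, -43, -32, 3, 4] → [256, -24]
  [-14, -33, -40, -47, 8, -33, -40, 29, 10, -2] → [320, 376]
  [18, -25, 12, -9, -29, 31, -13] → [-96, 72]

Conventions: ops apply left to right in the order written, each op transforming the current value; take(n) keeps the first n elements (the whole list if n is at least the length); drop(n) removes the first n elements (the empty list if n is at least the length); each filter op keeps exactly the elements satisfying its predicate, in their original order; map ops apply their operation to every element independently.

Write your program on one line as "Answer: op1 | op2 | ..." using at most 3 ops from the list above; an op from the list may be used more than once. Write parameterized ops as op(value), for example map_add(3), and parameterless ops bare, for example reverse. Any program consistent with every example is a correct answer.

map_mul(-8) | take(4) | drop(2)

Check, running the answer program on each example:
  [7, 34, -26] -> [-56, -272, 208] -> [-56, -272, 208] -> [208]
  [-15, 37, -32, 3, -11, -40, -43, -32, 3, 4] -> [120, -296, 256, -24, 88, 320, 344, 256, -24, -32] -> [120, -296, 256, -24] -> [256, -24]
  [-14, -33, -40, -47, 8, -33, -40, 29, 10, -2] -> [112, 264, 320, 376, -64, 264, 320, -232, -80, 16] -> [112, 264, 320, 376] -> [320, 376]
  [18, -25, 12, -9, -29, 31, -13] -> [-144, 200, -96, 72, 232, -248, 104] -> [-144, 200, -96, 72] -> [-96, 72]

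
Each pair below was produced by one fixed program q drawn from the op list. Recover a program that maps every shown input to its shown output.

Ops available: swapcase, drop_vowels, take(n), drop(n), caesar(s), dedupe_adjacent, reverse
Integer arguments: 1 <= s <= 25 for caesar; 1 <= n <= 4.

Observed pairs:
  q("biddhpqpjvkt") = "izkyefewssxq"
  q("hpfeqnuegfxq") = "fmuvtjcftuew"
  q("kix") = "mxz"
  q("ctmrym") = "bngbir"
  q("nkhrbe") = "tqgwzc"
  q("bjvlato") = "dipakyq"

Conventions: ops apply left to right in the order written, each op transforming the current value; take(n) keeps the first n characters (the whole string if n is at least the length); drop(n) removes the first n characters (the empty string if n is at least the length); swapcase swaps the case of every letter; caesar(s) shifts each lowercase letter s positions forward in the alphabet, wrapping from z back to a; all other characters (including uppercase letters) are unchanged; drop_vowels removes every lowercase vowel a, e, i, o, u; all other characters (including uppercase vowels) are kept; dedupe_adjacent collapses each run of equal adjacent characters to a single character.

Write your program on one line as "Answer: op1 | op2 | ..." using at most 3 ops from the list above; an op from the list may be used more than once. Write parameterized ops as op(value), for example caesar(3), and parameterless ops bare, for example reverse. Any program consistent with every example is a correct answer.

caesar(3) | caesar(12) | reverse

Check, running the answer program on each example:
  "biddhpqpjvkt" -> "elggkstsmynw" -> "qxsswefeykzi" -> "izkyefewssxq"
  "hpfeqnuegfxq" -> "ksihtqxhjiat" -> "weutfcjtvumf" -> "fmuvtjcftuew"
  "kix" -> "nla" -> "zxm" -> "mxz"
  "ctmrym" -> "fwpubp" -> "ribgnb" -> "bngbir"
  "nkhrbe" -> "qnkueh" -> "czwgqt" -> "tqgwzc"
  "bjvlato" -> "emyodwr" -> "qykapid" -> "dipakyq"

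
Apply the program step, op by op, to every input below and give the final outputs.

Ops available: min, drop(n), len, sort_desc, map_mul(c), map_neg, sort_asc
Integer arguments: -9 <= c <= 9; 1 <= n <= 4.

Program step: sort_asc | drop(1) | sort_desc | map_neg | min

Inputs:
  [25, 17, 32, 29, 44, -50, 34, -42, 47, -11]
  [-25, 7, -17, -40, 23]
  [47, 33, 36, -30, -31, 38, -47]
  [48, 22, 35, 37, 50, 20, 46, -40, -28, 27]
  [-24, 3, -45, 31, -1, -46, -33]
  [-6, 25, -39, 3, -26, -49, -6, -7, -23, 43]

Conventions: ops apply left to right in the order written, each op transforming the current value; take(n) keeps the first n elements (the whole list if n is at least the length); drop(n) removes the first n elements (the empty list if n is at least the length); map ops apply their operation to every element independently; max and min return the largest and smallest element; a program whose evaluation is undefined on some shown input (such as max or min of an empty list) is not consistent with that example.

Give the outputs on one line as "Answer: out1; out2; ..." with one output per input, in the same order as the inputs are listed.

Execution, op by op:
  [25, 17, 32, 29, 44, -50, 34, -42, 47, -11] -> [-50, -42, -11, 17, 25, 29, 32, 34, 44, 47] -> [-42, -11, 17, 25, 29, 32, 34, 44, 47] -> [47, 44, 34, 32, 29, 25, 17, -11, -42] -> [-47, -44, -34, -32, -29, -25, -17, 11, 42] -> -47
  [-25, 7, -17, -40, 23] -> [-40, -25, -17, 7, 23] -> [-25, -17, 7, 23] -> [23, 7, -17, -25] -> [-23, -7, 17, 25] -> -23
  [47, 33, 36, -30, -31, 38, -47] -> [-47, -31, -30, 33, 36, 38, 47] -> [-31, -30, 33, 36, 38, 47] -> [47, 38, 36, 33, -30, -31] -> [-47, -38, -36, -33, 30, 31] -> -47
  [48, 22, 35, 37, 50, 20, 46, -40, -28, 27] -> [-40, -28, 20, 22, 27, 35, 37, 46, 48, 50] -> [-28, 20, 22, 27, 35, 37, 46, 48, 50] -> [50, 48, 46, 37, 35, 27, 22, 20, -28] -> [-50, -48, -46, -37, -35, -27, -22, -20, 28] -> -50
  [-24, 3, -45, 31, -1, -46, -33] -> [-46, -45, -33, -24, -1, 3, 31] -> [-45, -33, -24, -1, 3, 31] -> [31, 3, -1, -24, -33, -45] -> [-31, -3, 1, 24, 33, 45] -> -31
  [-6, 25, -39, 3, -26, -49, -6, -7, -23, 43] -> [-49, -39, -26, -23, -7, -6, -6, 3, 25, 43] -> [-39, -26, -23, -7, -6, -6, 3, 25, 43] -> [43, 25, 3, -6, -6, -7, -23, -26, -39] -> [-43, -25, -3, 6, 6, 7, 23, 26, 39] -> -43

-47; -23; -47; -50; -31; -43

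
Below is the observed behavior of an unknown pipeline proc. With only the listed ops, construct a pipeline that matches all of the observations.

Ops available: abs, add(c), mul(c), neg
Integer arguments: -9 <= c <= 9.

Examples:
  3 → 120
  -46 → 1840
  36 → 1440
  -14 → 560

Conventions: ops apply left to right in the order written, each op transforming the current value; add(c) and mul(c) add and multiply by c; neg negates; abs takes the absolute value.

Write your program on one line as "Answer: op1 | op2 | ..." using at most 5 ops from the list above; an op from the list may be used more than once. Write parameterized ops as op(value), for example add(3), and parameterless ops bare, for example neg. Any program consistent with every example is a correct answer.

mul(8) | neg | mul(5) | abs

Check, running the answer program on each example:
  3 -> 24 -> -24 -> -120 -> 120
  -46 -> -368 -> 368 -> 1840 -> 1840
  36 -> 288 -> -288 -> -1440 -> 1440
  -14 -> -112 -> 112 -> 560 -> 560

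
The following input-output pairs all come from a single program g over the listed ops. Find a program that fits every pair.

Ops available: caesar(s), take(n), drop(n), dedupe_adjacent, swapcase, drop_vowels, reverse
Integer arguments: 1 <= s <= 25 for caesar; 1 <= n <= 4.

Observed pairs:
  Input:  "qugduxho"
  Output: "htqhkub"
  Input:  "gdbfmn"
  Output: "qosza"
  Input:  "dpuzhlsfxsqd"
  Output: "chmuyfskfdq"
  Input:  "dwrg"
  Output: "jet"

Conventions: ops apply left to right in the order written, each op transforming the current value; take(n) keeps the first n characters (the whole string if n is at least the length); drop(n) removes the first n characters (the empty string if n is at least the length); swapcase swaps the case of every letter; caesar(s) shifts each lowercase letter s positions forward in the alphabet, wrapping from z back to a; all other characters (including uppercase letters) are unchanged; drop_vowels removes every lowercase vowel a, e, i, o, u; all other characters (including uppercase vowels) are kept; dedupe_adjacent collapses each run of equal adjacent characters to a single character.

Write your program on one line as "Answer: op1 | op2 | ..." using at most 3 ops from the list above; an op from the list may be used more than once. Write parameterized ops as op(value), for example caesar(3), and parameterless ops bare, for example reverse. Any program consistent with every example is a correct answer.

caesar(13) | drop(1)

Check, running the answer program on each example:
  "qugduxho" -> "dhtqhkub" -> "htqhkub"
  "gdbfmn" -> "tqosza" -> "qosza"
  "dpuzhlsfxsqd" -> "qchmuyfskfdq" -> "chmuyfskfdq"
  "dwrg" -> "qjet" -> "jet"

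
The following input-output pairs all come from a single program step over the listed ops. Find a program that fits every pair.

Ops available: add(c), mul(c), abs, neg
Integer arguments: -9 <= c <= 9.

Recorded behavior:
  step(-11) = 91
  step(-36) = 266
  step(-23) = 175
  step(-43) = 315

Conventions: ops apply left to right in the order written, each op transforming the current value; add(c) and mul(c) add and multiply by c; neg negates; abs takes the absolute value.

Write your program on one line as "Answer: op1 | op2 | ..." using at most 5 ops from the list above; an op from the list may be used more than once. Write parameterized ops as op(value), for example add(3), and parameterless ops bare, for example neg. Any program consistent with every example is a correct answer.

neg | add(-7) | add(9) | mul(7)

Check, running the answer program on each example:
  -11 -> 11 -> 4 -> 13 -> 91
  -36 -> 36 -> 29 -> 38 -> 266
  -23 -> 23 -> 16 -> 25 -> 175
  -43 -> 43 -> 36 -> 45 -> 315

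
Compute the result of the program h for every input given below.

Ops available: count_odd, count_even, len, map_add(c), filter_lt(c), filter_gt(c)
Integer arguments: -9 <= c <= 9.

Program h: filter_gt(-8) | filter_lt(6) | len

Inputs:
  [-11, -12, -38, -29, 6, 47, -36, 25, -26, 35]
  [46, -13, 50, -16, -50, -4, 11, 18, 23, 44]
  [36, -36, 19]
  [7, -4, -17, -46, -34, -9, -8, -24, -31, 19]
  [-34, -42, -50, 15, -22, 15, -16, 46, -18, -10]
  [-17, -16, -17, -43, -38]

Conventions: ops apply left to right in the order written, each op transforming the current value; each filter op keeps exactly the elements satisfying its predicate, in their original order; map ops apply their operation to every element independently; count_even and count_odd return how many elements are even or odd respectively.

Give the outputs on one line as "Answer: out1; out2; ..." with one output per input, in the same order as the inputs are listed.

0; 1; 0; 1; 0; 0

Execution, op by op:
  [-11, -12, -38, -29, 6, 47, -36, 25, -26, 35] -> [6, 47, 25, 35] -> [] -> 0
  [46, -13, 50, -16, -50, -4, 11, 18, 23, 44] -> [46, 50, -4, 11, 18, 23, 44] -> [-4] -> 1
  [36, -36, 19] -> [36, 19] -> [] -> 0
  [7, -4, -17, -46, -34, -9, -8, -24, -31, 19] -> [7, -4, 19] -> [-4] -> 1
  [-34, -42, -50, 15, -22, 15, -16, 46, -18, -10] -> [15, 15, 46] -> [] -> 0
  [-17, -16, -17, -43, -38] -> [] -> [] -> 0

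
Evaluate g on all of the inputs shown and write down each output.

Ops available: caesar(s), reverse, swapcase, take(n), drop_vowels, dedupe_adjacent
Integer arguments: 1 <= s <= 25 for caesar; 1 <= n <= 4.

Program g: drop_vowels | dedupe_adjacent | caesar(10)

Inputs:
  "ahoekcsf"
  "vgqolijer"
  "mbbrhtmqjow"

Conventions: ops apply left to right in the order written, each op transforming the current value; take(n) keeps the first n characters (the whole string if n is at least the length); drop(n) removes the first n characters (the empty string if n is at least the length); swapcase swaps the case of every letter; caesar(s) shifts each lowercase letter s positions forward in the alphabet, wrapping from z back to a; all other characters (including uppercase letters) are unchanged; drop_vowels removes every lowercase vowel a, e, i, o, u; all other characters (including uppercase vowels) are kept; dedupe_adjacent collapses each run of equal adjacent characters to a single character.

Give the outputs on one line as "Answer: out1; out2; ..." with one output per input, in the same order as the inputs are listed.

Execution, op by op:
  "ahoekcsf" -> "hkcsf" -> "hkcsf" -> "rumcp"
  "vgqolijer" -> "vgqljr" -> "vgqljr" -> "fqavtb"
  "mbbrhtmqjow" -> "mbbrhtmqjw" -> "mbrhtmqjw" -> "wlbrdwatg"

"rumcp"; "fqavtb"; "wlbrdwatg"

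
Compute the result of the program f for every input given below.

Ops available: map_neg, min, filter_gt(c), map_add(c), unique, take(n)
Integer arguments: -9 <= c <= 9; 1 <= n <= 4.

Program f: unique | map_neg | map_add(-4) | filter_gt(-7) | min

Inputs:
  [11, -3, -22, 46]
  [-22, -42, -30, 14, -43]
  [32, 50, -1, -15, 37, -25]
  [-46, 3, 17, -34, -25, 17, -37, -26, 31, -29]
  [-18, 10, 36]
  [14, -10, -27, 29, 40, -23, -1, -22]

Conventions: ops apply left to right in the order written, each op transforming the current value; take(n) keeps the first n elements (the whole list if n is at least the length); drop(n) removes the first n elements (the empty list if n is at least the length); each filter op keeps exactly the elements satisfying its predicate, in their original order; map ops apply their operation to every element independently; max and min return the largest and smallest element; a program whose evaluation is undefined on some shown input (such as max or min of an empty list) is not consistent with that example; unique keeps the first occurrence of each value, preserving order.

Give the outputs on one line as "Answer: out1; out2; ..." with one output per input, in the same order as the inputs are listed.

Execution, op by op:
  [11, -3, -22, 46] -> [11, -3, -22, 46] -> [-11, 3, 22, -46] -> [-15, -1, 18, -50] -> [-1, 18] -> -1
  [-22, -42, -30, 14, -43] -> [-22, -42, -30, 14, -43] -> [22, 42, 30, -14, 43] -> [18, 38, 26, -18, 39] -> [18, 38, 26, 39] -> 18
  [32, 50, -1, -15, 37, -25] -> [32, 50, -1, -15, 37, -25] -> [-32, -50, 1, 15, -37, 25] -> [-36, -54, -3, 11, -41, 21] -> [-3, 11, 21] -> -3
  [-46, 3, 17, -34, -25, 17, -37, -26, 31, -29] -> [-46, 3, 17, -34, -25, -37, -26, 31, -29] -> [46, -3, -17, 34, 25, 37, 26, -31, 29] -> [42, -7, -21, 30, 21, 33, 22, -35, 25] -> [42, 30, 21, 33, 22, 25] -> 21
  [-18, 10, 36] -> [-18, 10, 36] -> [18, -10, -36] -> [14, -14, -40] -> [14] -> 14
  [14, -10, -27, 29, 40, -23, -1, -22] -> [14, -10, -27, 29, 40, -23, -1, -22] -> [-14, 10, 27, -29, -40, 23, 1, 22] -> [-18, 6, 23, -33, -44, 19, -3, 18] -> [6, 23, 19, -3, 18] -> -3

-1; 18; -3; 21; 14; -3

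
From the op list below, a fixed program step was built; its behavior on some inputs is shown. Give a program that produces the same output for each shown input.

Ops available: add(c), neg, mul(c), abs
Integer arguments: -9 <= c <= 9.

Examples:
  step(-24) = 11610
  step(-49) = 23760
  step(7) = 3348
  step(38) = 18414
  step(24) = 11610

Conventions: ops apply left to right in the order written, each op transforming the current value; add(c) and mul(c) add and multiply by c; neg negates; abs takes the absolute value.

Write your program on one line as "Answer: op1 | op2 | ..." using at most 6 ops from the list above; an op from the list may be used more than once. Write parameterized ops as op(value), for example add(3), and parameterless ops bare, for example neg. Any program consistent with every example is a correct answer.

abs | mul(-9) | add(1) | mul(-9) | mul(6)

Check, running the answer program on each example:
  -24 -> 24 -> -216 -> -215 -> 1935 -> 11610
  -49 -> 49 -> -441 -> -440 -> 3960 -> 23760
  7 -> 7 -> -63 -> -62 -> 558 -> 3348
  38 -> 38 -> -342 -> -341 -> 3069 -> 18414
  24 -> 24 -> -216 -> -215 -> 1935 -> 11610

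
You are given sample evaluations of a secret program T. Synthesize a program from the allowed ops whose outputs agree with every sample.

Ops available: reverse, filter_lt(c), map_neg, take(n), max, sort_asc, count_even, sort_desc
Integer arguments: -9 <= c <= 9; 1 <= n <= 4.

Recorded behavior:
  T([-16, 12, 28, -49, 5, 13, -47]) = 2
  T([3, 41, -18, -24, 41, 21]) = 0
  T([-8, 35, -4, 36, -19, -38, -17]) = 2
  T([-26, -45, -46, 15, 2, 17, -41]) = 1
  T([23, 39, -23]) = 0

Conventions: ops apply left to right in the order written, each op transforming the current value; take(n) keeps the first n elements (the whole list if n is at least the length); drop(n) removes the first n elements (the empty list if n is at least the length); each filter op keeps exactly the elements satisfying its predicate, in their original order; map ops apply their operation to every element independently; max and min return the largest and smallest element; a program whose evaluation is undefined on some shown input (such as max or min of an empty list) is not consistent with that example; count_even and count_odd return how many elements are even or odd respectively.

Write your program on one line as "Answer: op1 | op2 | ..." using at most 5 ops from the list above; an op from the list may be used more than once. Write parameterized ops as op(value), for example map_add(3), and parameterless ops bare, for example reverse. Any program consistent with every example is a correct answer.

sort_asc | map_neg | reverse | take(3) | count_even

Check, running the answer program on each example:
  [-16, 12, 28, -49, 5, 13, -47] -> [-49, -47, -16, 5, 12, 13, 28] -> [49, 47, 16, -5, -12, -13, -28] -> [-28, -13, -12, -5, 16, 47, 49] -> [-28, -13, -12] -> 2
  [3, 41, -18, -24, 41, 21] -> [-24, -18, 3, 21, 41, 41] -> [24, 18, -3, -21, -41, -41] -> [-41, -41, -21, -3, 18, 24] -> [-41, -41, -21] -> 0
  [-8, 35, -4, 36, -19, -38, -17] -> [-38, -19, -17, -8, -4, 35, 36] -> [38, 19, 17, 8, 4, -35, -36] -> [-36, -35, 4, 8, 17, 19, 38] -> [-36, -35, 4] -> 2
  [-26, -45, -46, 15, 2, 17, -41] -> [-46, -45, -41, -26, 2, 15, 17] -> [46, 45, 41, 26, -2, -15, -17] -> [-17, -15, -2, 26, 41, 45, 46] -> [-17, -15, -2] -> 1
  [23, 39, -23] -> [-23, 23, 39] -> [23, -23, -39] -> [-39, -23, 23] -> [-39, -23, 23] -> 0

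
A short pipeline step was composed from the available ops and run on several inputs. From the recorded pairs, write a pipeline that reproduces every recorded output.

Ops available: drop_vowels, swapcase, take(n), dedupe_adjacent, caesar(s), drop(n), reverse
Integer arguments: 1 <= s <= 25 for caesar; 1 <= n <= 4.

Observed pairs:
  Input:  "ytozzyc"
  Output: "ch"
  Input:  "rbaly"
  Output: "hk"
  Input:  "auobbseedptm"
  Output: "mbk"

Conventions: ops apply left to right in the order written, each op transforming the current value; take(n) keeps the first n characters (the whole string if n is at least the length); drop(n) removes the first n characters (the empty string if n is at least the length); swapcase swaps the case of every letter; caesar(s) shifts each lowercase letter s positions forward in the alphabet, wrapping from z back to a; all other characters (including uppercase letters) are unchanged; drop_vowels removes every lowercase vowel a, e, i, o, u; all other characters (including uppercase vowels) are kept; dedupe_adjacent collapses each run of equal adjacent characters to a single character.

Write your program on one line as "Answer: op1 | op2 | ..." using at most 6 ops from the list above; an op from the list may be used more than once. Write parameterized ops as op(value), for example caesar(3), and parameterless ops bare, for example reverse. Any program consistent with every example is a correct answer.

drop_vowels | caesar(9) | take(4) | drop_vowels | dedupe_adjacent | reverse

Check, running the answer program on each example:
  "ytozzyc" -> "ytzzyc" -> "hciihl" -> "hcii" -> "hc" -> "hc" -> "ch"
  "rbaly" -> "rbly" -> "akuh" -> "akuh" -> "kh" -> "kh" -> "hk"
  "auobbseedptm" -> "bbsdptm" -> "kkbmycv" -> "kkbm" -> "kkbm" -> "kbm" -> "mbk"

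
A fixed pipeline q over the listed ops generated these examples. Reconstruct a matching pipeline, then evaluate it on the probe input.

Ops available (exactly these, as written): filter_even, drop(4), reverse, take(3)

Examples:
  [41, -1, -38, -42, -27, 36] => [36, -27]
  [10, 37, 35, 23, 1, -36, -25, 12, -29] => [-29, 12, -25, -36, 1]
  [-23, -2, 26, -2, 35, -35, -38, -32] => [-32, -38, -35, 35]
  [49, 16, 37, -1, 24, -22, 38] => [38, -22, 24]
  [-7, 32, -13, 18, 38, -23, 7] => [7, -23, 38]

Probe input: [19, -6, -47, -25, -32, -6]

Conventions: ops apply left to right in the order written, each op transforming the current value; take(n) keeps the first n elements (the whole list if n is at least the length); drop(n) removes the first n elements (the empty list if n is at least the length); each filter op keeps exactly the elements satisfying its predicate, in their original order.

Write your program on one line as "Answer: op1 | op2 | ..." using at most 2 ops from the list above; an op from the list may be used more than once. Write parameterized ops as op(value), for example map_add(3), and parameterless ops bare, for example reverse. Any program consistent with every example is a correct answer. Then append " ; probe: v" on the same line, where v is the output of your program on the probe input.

drop(4) | reverse ; probe: [-6, -32]

Check, running the answer program on each example:
  [41, -1, -38, -42, -27, 36] -> [-27, 36] -> [36, -27]
  [10, 37, 35, 23, 1, -36, -25, 12, -29] -> [1, -36, -25, 12, -29] -> [-29, 12, -25, -36, 1]
  [-23, -2, 26, -2, 35, -35, -38, -32] -> [35, -35, -38, -32] -> [-32, -38, -35, 35]
  [49, 16, 37, -1, 24, -22, 38] -> [24, -22, 38] -> [38, -22, 24]
  [-7, 32, -13, 18, 38, -23, 7] -> [38, -23, 7] -> [7, -23, 38]
  probe: [19, -6, -47, -25, -32, -6] -> [-32, -6] -> [-6, -32]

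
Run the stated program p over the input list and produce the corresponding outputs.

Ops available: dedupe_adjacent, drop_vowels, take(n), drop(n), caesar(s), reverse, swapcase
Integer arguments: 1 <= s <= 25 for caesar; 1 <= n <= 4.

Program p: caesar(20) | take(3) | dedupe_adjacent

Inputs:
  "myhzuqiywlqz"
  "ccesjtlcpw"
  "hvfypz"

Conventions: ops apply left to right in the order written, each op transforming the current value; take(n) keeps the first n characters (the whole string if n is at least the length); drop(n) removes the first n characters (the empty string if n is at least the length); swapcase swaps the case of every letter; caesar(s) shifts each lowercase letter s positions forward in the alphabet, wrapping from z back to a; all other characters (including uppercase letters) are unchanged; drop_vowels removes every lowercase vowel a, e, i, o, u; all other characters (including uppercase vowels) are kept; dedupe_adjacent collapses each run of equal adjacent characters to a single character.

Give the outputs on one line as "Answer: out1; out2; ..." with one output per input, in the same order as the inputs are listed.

Execution, op by op:
  "myhzuqiywlqz" -> "gsbtokcsqfkt" -> "gsb" -> "gsb"
  "ccesjtlcpw" -> "wwymdnfwjq" -> "wwy" -> "wy"
  "hvfypz" -> "bpzsjt" -> "bpz" -> "bpz"

"gsb"; "wy"; "bpz"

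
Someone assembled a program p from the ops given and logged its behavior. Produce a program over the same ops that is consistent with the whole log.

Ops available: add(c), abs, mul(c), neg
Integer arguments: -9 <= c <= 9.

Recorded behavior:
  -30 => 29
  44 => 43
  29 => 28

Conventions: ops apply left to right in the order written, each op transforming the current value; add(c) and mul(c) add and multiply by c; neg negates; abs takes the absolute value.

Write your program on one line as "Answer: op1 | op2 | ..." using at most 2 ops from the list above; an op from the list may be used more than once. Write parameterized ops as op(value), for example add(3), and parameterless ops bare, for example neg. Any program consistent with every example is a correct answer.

abs | add(-1)

Check, running the answer program on each example:
  -30 -> 30 -> 29
  44 -> 44 -> 43
  29 -> 29 -> 28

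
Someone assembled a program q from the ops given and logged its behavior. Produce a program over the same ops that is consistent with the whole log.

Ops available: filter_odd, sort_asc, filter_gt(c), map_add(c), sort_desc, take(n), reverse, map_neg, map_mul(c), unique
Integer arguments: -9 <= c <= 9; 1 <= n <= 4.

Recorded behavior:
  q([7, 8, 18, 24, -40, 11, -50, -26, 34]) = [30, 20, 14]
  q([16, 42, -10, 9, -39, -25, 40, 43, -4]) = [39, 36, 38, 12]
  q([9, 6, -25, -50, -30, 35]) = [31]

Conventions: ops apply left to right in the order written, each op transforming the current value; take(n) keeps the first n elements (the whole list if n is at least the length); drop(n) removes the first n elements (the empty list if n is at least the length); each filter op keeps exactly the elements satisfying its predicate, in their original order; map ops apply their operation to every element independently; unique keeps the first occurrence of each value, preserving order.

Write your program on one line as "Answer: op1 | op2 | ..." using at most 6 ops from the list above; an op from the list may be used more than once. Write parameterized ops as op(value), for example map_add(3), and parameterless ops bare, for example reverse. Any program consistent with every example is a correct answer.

map_neg | map_add(4) | map_neg | filter_gt(8) | reverse

Check, running the answer program on each example:
  [7, 8, 18, 24, -40, 11, -50, -26, 34] -> [-7, -8, -18, -24, 40, -11, 50, 26, -34] -> [-3, -4, -14, -20, 44, -7, 54, 30, -30] -> [3, 4, 14, 20, -44, 7, -54, -30, 30] -> [14, 20, 30] -> [30, 20, 14]
  [16, 42, -10, 9, -39, -25, 40, 43, -4] -> [-16, -42, 10, -9, 39, 25, -40, -43, 4] -> [-12, -38, 14, -5, 43, 29, -36, -39, 8] -> [12, 38, -14, 5, -43, -29, 36, 39, -8] -> [12, 38, 36, 39] -> [39, 36, 38, 12]
  [9, 6, -25, -50, -30, 35] -> [-9, -6, 25, 50, 30, -35] -> [-5, -2, 29, 54, 34, -31] -> [5, 2, -29, -54, -34, 31] -> [31] -> [31]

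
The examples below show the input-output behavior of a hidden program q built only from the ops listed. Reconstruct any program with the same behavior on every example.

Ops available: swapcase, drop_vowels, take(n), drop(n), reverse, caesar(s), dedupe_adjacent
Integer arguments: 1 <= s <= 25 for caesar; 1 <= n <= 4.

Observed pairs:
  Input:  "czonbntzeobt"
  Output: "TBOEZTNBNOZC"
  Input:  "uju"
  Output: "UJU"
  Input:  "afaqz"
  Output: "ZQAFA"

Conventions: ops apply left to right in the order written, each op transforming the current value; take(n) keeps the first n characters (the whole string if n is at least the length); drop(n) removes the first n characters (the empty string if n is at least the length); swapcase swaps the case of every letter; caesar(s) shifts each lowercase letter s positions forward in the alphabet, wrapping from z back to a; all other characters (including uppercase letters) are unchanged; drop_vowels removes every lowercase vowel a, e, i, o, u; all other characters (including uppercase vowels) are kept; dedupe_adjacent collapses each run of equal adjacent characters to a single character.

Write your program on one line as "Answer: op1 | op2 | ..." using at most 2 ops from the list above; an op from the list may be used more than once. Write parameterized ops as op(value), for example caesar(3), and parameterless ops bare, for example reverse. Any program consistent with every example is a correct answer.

swapcase | reverse

Check, running the answer program on each example:
  "czonbntzeobt" -> "CZONBNTZEOBT" -> "TBOEZTNBNOZC"
  "uju" -> "UJU" -> "UJU"
  "afaqz" -> "AFAQZ" -> "ZQAFA"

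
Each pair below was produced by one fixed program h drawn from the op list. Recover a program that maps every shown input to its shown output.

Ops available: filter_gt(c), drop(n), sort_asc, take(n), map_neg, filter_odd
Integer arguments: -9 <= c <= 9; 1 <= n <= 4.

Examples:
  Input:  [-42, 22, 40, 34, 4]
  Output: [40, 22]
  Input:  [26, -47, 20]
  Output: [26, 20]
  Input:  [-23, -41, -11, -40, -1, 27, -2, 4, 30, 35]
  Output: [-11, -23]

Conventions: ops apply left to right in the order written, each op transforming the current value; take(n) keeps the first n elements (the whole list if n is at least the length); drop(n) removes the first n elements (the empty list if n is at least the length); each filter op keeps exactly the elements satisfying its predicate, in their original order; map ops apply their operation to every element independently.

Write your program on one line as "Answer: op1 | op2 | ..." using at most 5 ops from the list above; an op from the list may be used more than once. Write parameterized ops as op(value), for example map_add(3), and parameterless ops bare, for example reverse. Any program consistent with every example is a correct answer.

map_neg | take(3) | sort_asc | take(2) | map_neg

Check, running the answer program on each example:
  [-42, 22, 40, 34, 4] -> [42, -22, -40, -34, -4] -> [42, -22, -40] -> [-40, -22, 42] -> [-40, -22] -> [40, 22]
  [26, -47, 20] -> [-26, 47, -20] -> [-26, 47, -20] -> [-26, -20, 47] -> [-26, -20] -> [26, 20]
  [-23, -41, -11, -40, -1, 27, -2, 4, 30, 35] -> [23, 41, 11, 40, 1, -27, 2, -4, -30, -35] -> [23, 41, 11] -> [11, 23, 41] -> [11, 23] -> [-11, -23]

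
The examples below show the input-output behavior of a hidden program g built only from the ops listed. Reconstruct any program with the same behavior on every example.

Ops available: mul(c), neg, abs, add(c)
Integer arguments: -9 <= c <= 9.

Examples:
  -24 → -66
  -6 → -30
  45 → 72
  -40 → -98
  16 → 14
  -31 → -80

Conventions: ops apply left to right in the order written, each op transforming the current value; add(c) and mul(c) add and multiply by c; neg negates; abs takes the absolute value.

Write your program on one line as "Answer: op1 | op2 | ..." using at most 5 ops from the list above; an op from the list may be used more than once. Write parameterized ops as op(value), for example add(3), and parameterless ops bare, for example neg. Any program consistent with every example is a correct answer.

add(-7) | mul(2) | add(6) | add(-9) | add(-1)

Check, running the answer program on each example:
  -24 -> -31 -> -62 -> -56 -> -65 -> -66
  -6 -> -13 -> -26 -> -20 -> -29 -> -30
  45 -> 38 -> 76 -> 82 -> 73 -> 72
  -40 -> -47 -> -94 -> -88 -> -97 -> -98
  16 -> 9 -> 18 -> 24 -> 15 -> 14
  -31 -> -38 -> -76 -> -70 -> -79 -> -80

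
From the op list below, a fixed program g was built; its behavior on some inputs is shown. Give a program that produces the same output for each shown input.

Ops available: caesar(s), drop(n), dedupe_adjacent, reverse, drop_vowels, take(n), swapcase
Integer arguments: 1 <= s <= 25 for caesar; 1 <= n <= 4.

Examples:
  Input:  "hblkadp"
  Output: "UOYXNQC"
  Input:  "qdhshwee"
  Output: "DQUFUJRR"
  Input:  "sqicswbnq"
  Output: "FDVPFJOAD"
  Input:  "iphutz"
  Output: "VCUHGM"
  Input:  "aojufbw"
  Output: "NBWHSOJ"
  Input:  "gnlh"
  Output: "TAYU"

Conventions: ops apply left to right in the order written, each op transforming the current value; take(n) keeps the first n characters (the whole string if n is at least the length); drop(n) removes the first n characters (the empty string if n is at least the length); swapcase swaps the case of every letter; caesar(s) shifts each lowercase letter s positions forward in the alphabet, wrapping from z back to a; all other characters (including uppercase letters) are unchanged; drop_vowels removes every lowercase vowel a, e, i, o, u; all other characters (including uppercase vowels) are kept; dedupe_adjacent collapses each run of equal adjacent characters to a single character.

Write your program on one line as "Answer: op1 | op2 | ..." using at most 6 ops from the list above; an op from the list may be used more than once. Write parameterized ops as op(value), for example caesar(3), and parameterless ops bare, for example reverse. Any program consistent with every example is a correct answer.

reverse | caesar(1) | reverse | caesar(12) | swapcase

Check, running the answer program on each example:
  "hblkadp" -> "pdaklbh" -> "qeblmci" -> "icmlbeq" -> "uoyxnqc" -> "UOYXNQC"
  "qdhshwee" -> "eewhshdq" -> "ffxitier" -> "reitixff" -> "dqufujrr" -> "DQUFUJRR"
  "sqicswbnq" -> "qnbwsciqs" -> "rocxtdjrt" -> "trjdtxcor" -> "fdvpfjoad" -> "FDVPFJOAD"
  "iphutz" -> "ztuhpi" -> "auviqj" -> "jqivua" -> "vcuhgm" -> "VCUHGM"
  "aojufbw" -> "wbfujoa" -> "xcgvkpb" -> "bpkvgcx" -> "nbwhsoj" -> "NBWHSOJ"
  "gnlh" -> "hlng" -> "imoh" -> "homi" -> "tayu" -> "TAYU"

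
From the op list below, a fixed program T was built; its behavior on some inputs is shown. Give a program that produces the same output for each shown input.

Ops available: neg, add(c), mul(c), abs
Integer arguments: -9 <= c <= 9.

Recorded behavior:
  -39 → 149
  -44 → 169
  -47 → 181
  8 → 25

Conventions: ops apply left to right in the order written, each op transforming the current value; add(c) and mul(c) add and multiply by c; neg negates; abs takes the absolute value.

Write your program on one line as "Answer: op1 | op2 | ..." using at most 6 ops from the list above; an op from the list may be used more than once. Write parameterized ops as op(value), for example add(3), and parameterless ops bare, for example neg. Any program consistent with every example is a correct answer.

mul(2) | abs | mul(-2) | add(7) | abs

Check, running the answer program on each example:
  -39 -> -78 -> 78 -> -156 -> -149 -> 149
  -44 -> -88 -> 88 -> -176 -> -169 -> 169
  -47 -> -94 -> 94 -> -188 -> -181 -> 181
  8 -> 16 -> 16 -> -32 -> -25 -> 25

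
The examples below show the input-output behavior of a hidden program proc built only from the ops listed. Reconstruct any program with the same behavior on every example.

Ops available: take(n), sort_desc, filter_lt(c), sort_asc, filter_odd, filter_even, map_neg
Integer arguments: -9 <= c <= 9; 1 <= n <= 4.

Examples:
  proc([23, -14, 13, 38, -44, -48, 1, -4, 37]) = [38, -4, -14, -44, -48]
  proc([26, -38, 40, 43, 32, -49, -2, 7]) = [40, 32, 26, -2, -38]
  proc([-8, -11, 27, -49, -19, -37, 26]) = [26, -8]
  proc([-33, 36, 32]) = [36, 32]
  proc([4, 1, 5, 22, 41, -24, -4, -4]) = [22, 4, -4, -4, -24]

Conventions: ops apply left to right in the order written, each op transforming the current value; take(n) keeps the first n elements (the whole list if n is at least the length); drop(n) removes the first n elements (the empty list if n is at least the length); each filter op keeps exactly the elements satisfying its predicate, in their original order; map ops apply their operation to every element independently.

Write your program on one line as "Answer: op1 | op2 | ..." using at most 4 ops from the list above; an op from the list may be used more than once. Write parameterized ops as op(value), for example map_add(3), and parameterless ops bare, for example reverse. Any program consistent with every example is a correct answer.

sort_desc | sort_asc | filter_even | sort_desc

Check, running the answer program on each example:
  [23, -14, 13, 38, -44, -48, 1, -4, 37] -> [38, 37, 23, 13, 1, -4, -14, -44, -48] -> [-48, -44, -14, -4, 1, 13, 23, 37, 38] -> [-48, -44, -14, -4, 38] -> [38, -4, -14, -44, -48]
  [26, -38, 40, 43, 32, -49, -2, 7] -> [43, 40, 32, 26, 7, -2, -38, -49] -> [-49, -38, -2, 7, 26, 32, 40, 43] -> [-38, -2, 26, 32, 40] -> [40, 32, 26, -2, -38]
  [-8, -11, 27, -49, -19, -37, 26] -> [27, 26, -8, -11, -19, -37, -49] -> [-49, -37, -19, -11, -8, 26, 27] -> [-8, 26] -> [26, -8]
  [-33, 36, 32] -> [36, 32, -33] -> [-33, 32, 36] -> [32, 36] -> [36, 32]
  [4, 1, 5, 22, 41, -24, -4, -4] -> [41, 22, 5, 4, 1, -4, -4, -24] -> [-24, -4, -4, 1, 4, 5, 22, 41] -> [-24, -4, -4, 4, 22] -> [22, 4, -4, -4, -24]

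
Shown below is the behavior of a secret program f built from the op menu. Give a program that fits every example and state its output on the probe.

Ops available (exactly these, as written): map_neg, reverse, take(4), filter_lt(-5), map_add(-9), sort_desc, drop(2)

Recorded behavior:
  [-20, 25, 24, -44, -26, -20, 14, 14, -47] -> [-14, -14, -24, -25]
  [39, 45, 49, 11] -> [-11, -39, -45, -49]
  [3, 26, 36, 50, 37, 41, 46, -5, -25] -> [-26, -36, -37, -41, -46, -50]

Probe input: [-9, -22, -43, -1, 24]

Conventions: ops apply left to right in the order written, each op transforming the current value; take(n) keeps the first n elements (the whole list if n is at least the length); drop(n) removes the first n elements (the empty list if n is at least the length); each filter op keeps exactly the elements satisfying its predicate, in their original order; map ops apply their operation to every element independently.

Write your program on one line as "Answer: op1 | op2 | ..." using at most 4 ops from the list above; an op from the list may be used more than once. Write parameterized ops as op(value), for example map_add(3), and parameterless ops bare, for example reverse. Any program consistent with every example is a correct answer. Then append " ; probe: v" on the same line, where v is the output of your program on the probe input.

map_neg | filter_lt(-5) | sort_desc ; probe: [-24]

Check, running the answer program on each example:
  [-20, 25, 24, -44, -26, -20, 14, 14, -47] -> [20, -25, -24, 44, 26, 20, -14, -14, 47] -> [-25, -24, -14, -14] -> [-14, -14, -24, -25]
  [39, 45, 49, 11] -> [-39, -45, -49, -11] -> [-39, -45, -49, -11] -> [-11, -39, -45, -49]
  [3, 26, 36, 50, 37, 41, 46, -5, -25] -> [-3, -26, -36, -50, -37, -41, -46, 5, 25] -> [-26, -36, -50, -37, -41, -46] -> [-26, -36, -37, -41, -46, -50]
  probe: [-9, -22, -43, -1, 24] -> [9, 22, 43, 1, -24] -> [-24] -> [-24]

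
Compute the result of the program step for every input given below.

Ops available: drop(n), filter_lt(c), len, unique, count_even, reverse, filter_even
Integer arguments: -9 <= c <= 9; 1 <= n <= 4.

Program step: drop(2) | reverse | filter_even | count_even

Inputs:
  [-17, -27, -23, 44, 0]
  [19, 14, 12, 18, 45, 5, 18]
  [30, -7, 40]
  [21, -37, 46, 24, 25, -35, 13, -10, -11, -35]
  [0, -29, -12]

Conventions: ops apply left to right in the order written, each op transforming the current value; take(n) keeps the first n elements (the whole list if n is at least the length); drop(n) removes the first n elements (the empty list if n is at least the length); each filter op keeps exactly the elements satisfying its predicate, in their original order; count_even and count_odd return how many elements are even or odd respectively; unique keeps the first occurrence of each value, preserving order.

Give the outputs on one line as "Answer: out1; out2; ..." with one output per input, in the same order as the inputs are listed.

2; 3; 1; 3; 1

Execution, op by op:
  [-17, -27, -23, 44, 0] -> [-23, 44, 0] -> [0, 44, -23] -> [0, 44] -> 2
  [19, 14, 12, 18, 45, 5, 18] -> [12, 18, 45, 5, 18] -> [18, 5, 45, 18, 12] -> [18, 18, 12] -> 3
  [30, -7, 40] -> [40] -> [40] -> [40] -> 1
  [21, -37, 46, 24, 25, -35, 13, -10, -11, -35] -> [46, 24, 25, -35, 13, -10, -11, -35] -> [-35, -11, -10, 13, -35, 25, 24, 46] -> [-10, 24, 46] -> 3
  [0, -29, -12] -> [-12] -> [-12] -> [-12] -> 1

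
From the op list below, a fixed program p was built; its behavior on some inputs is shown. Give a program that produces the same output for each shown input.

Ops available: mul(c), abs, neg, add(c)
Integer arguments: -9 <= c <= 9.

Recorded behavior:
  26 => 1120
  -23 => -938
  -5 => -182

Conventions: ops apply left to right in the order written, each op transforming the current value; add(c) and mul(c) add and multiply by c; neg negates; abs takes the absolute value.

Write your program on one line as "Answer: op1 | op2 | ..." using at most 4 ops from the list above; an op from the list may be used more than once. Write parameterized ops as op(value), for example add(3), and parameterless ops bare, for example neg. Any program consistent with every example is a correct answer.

mul(-1) | mul(6) | add(-4) | mul(-7)

Check, running the answer program on each example:
  26 -> -26 -> -156 -> -160 -> 1120
  -23 -> 23 -> 138 -> 134 -> -938
  -5 -> 5 -> 30 -> 26 -> -182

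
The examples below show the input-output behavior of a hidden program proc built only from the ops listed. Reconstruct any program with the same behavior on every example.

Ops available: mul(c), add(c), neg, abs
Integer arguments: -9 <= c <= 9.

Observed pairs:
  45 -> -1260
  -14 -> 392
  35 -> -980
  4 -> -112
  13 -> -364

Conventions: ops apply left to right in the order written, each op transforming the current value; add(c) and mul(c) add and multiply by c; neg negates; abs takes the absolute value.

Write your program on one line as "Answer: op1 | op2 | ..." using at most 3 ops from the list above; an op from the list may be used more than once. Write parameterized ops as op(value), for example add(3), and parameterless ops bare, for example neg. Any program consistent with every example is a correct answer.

mul(-7) | mul(4)

Check, running the answer program on each example:
  45 -> -315 -> -1260
  -14 -> 98 -> 392
  35 -> -245 -> -980
  4 -> -28 -> -112
  13 -> -91 -> -364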